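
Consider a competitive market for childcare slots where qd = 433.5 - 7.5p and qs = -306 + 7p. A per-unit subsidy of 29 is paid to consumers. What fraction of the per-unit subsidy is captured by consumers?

Consumer share = 14/29

Pre-subsidy: 433.5 - 7.5p = -306 + 7p gives p* = 51, q* = 51.
With the rebate, buyers effectively pay pb = ps − 29, where ps is the price sellers receive.
Demand in terms of ps becomes qd = 433.5 − 7.5(ps − 29) = 651 - 7.5ps. Setting this equal to supply: 651 - 7.5ps = -306 + 7ps, so ps = 66.
Buyers pay pb = 66 − 29 = 37; q' = -306 + 7·66 = 156.
Buyers' price falls by p* − pb = 51 − 37 = 14; sellers' price rises by ps − p* = 66 − 51 = 15.
So consumers capture 14/29 = 14/29 of each unit of subsidy.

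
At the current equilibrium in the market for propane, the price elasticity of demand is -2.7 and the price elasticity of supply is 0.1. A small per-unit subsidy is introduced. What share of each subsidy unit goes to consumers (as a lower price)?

For a small subsidy around the equilibrium, the benefit split depends on the relative slopes, which at a point are proportional to the elasticities.
Buyer share = εs/(εs + |εd|) = 0.1/(0.1 + 2.7) = 1/28; seller share = |εd|/(εs + |εd|) = 27/28.

Consumer share = 1/28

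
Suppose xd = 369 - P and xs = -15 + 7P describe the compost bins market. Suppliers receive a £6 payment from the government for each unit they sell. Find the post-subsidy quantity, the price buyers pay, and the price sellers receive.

Pre-subsidy: 369 - P = -15 + 7P gives P* = 48, x* = 321.
With the subsidy, sellers receive Ps = Pb + 6 for each unit, where Pb is the price buyers pay.
Supply in terms of Pb becomes xs = -15 + 7(Pb + 6) = 27 + 7Pb. Setting this equal to demand: 369 - Pb = 27 + 7Pb, so Pb = 42.75.
Sellers receive Ps = 42.75 + 6 = 48.75; x' = 369 − 1·42.75 = 326.25.

x' = 326.25; buyers pay £42.75; sellers receive £48.75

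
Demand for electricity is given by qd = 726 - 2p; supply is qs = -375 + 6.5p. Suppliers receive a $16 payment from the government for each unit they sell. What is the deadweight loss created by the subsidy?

Pre-subsidy: 726 - 2p = -375 + 6.5p gives p* = 2202/17, q* = 7938/17.
With the subsidy, sellers receive ps = pb + 16 for each unit, where pb is the price buyers pay.
Supply in terms of pb becomes qs = -375 + 6.5(pb + 16) = -271 + 6.5pb. Setting this equal to demand: 726 - 2pb = -271 + 6.5pb, so pb = 1994/17.
Sellers receive ps = 1994/17 + 16 = 2266/17; q' = 726 − 2·(1994/17) = 8354/17.
The subsidy expands output by 8354/17 − 7938/17 = 416/17 past the efficient level; on those units the gap between marginal cost and willingness to pay runs from 0 up to 16.
DWL = ½ × 16 × 416/17 = 3328/17.

Deadweight loss = 3328/17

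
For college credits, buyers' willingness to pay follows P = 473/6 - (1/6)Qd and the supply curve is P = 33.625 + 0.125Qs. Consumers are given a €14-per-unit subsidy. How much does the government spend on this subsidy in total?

Government cost = €2842

Pre-subsidy: 473/6 - (1/6)Q = 33.625 + 0.125Q gives Q* = 155 and P* = 53.
With the rebate, buyers effectively pay Pb = Ps − 14, where Ps is the price sellers receive.
On the curves, Pb = 473/6 - (1/6)Q and Ps = 33.625 + 0.125Q; the wedge Ps − Pb = 14 gives 33.625 + 0.125Q − (473/6 - (1/6)Q) = 14, so Q' = 203.
Then Pb = 473/6 − (1/6)·203 = 45 and Ps = 33.625 + 0.125·203 = 59.
Government outlay = subsidy × quantity = 14 × 203 = 2842.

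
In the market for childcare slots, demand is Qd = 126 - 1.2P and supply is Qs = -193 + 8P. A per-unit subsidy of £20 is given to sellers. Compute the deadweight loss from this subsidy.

Deadweight loss = 4800/23

Pre-subsidy: 126 - 1.2P = -193 + 8P gives P* = 1595/46, Q* = 1941/23.
With the subsidy, sellers receive Ps = Pb + 20 for each unit, where Pb is the price buyers pay.
Supply in terms of Pb becomes Qs = -193 + 8(Pb + 20) = -33 + 8Pb. Setting this equal to demand: 126 - 1.2Pb = -33 + 8Pb, so Pb = 795/46.
Sellers receive Ps = 795/46 + 20 = 1715/46; Q' = 126 − 1.2·(795/46) = 2421/23.
The subsidy expands output by 2421/23 − 1941/23 = 480/23 past the efficient level; on those units the gap between marginal cost and willingness to pay runs from 0 up to 20.
DWL = ½ × 20 × 480/23 = 4800/23.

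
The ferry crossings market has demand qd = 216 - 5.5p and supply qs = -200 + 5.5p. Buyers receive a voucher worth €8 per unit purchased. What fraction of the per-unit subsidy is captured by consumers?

Pre-subsidy: 216 - 5.5p = -200 + 5.5p gives p* = 416/11, q* = 8.
With the rebate, buyers effectively pay pb = ps − 8, where ps is the price sellers receive.
Demand in terms of ps becomes qd = 216 − 5.5(ps − 8) = 260 - 5.5ps. Setting this equal to supply: 260 - 5.5ps = -200 + 5.5ps, so ps = 460/11.
Buyers pay pb = 460/11 − 8 = 372/11; q' = -200 + 5.5·(460/11) = 30.
Buyers' price falls by p* − pb = 416/11 − 372/11 = 4; sellers' price rises by ps − p* = 460/11 − 416/11 = 4.
So consumers capture 4/8 = 0.5 of each unit of subsidy.

Consumer share = 0.5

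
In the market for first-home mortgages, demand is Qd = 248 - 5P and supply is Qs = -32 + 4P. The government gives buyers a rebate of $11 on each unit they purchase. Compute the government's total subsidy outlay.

Government cost = 11572/9

Pre-subsidy: 248 - 5P = -32 + 4P gives P* = 280/9, Q* = 832/9.
With the rebate, buyers effectively pay Pb = Ps − 11, where Ps is the price sellers receive.
Demand in terms of Ps becomes Qd = 248 − 5(Ps − 11) = 303 - 5Ps. Setting this equal to supply: 303 - 5Ps = -32 + 4Ps, so Ps = 335/9.
Buyers pay Pb = 335/9 − 11 = 236/9; Q' = -32 + 4·(335/9) = 1052/9.
Government outlay = subsidy × quantity = 11 × 1052/9 = 11572/9.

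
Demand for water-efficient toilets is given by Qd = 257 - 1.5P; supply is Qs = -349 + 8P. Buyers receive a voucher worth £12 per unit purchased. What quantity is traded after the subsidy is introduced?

Pre-subsidy: 257 - 1.5P = -349 + 8P gives P* = 1212/19, Q* = 3065/19.
With the rebate, buyers effectively pay Pb = Ps − 12, where Ps is the price sellers receive.
Demand in terms of Ps becomes Qd = 257 − 1.5(Ps − 12) = 275 - 1.5Ps. Setting this equal to supply: 275 - 1.5Ps = -349 + 8Ps, so Ps = 1248/19.
Buyers pay Pb = 1248/19 − 12 = 1020/19; Q' = -349 + 8·(1248/19) = 3353/19.

Q' = 3353/19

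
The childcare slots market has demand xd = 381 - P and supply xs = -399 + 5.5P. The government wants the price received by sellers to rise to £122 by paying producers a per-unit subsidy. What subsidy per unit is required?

At a seller price of 122, quantity supplied is -399 + 5.5·122 = 272.
Buyers absorb 272 only when they pay Pb with 381 − 1·Pb = 272, i.e. Pb = 109.
s = Ps − Pb = 122 − 109 = 13.

Required subsidy s = £13 per unit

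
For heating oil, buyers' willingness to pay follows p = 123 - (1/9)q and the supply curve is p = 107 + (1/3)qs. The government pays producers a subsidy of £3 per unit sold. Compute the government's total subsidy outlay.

Government cost = £128.25

Pre-subsidy: 123 - (1/9)q = 107 + (1/3)q gives q* = 36 and p* = 119.
With the subsidy, sellers receive ps = pb + 3 for each unit, where pb is the price buyers pay.
On the curves, pb = 123 - (1/9)q and ps = 107 + (1/3)q; the wedge ps − pb = 3 gives 107 + (1/3)q − (123 - (1/9)q) = 3, so q' = 42.75.
Then pb = 123 − (1/9)·42.75 = 118.25 and ps = 107 + (1/3)·42.75 = 121.25.
Government outlay = subsidy × quantity = 3 × 42.75 = 128.25.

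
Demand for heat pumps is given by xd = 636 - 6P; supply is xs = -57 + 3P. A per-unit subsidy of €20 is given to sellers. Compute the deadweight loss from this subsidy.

Deadweight loss = €400

Pre-subsidy: 636 - 6P = -57 + 3P gives P* = 77, x* = 174.
With the subsidy, sellers receive Ps = Pb + 20 for each unit, where Pb is the price buyers pay.
Supply in terms of Pb becomes xs = -57 + 3(Pb + 20) = 3 + 3Pb. Setting this equal to demand: 636 - 6Pb = 3 + 3Pb, so Pb = 211/3.
Sellers receive Ps = 211/3 + 20 = 271/3; x' = 636 − 6·(211/3) = 214.
The subsidy expands output by 214 − 174 = 40 past the efficient level; on those units the gap between marginal cost and willingness to pay runs from 0 up to 20.
DWL = ½ × 20 × 40 = 400.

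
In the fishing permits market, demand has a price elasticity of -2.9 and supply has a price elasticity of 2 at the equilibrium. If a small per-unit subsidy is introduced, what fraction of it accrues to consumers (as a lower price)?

For a small subsidy around the equilibrium, the benefit split depends on the relative slopes, which at a point are proportional to the elasticities.
Buyer share = εs/(εs + |εd|) = 2/(2 + 2.9) = 20/49; seller share = |εd|/(εs + |εd|) = 29/49.

Consumer share = 20/49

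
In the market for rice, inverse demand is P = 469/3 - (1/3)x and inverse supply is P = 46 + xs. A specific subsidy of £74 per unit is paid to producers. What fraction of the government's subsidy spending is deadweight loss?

DWL / government spending = 111/553

Pre-subsidy: 469/3 - (1/3)x = 46 + x gives x* = 82.75 and P* = 128.75.
With the subsidy, sellers receive Ps = Pb + 74 for each unit, where Pb is the price buyers pay.
On the curves, Pb = 469/3 - (1/3)x and Ps = 46 + x; the wedge Ps − Pb = 74 gives 46 + x − (469/3 - (1/3)x) = 74, so x' = 138.25.
Then Pb = 469/3 − (1/3)·138.25 = 110.25 and Ps = 46 + 1·138.25 = 184.25.
ΔCS = ½(82.75 + 138.25)(128.75 − 110.25) = 2044.25; ΔPS = ½(82.75 + 138.25)(184.25 − 128.75) = 6132.75.
Government spending = 74 × 138.25 = 10230.5.
DWL = ½ × 74 × (138.25 − 82.75) = 2053.5; fraction = 2053.5 / 10230.5 = 111/553.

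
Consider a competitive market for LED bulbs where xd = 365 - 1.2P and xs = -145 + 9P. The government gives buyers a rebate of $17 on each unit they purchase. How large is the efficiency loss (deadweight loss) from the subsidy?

Deadweight loss = $153

Pre-subsidy: 365 - 1.2P = -145 + 9P gives P* = 50, x* = 305.
With the rebate, buyers effectively pay Pb = Ps − 17, where Ps is the price sellers receive.
Demand in terms of Ps becomes xd = 365 − 1.2(Ps − 17) = 385.4 - 1.2Ps. Setting this equal to supply: 385.4 - 1.2Ps = -145 + 9Ps, so Ps = 52.
Buyers pay Pb = 52 − 17 = 35; x' = -145 + 9·52 = 323.
The subsidy expands output by 323 − 305 = 18 past the efficient level; on those units the gap between marginal cost and willingness to pay runs from 0 up to 17.
DWL = ½ × 17 × 18 = 153.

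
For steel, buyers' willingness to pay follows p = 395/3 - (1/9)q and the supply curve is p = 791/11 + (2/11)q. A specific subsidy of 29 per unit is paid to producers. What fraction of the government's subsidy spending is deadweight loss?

Pre-subsidy: 395/3 - (1/9)q = 791/11 + (2/11)q gives q* = 204 and p* = 109.
With the subsidy, sellers receive ps = pb + 29 for each unit, where pb is the price buyers pay.
On the curves, pb = 395/3 - (1/9)q and ps = 791/11 + (2/11)q; the wedge ps − pb = 29 gives 791/11 + (2/11)q − (395/3 - (1/9)q) = 29, so q' = 303.
Then pb = 395/3 − (1/9)·303 = 98 and ps = 791/11 + (2/11)·303 = 127.
ΔCS = ½(204 + 303)(109 − 98) = 2788.5; ΔPS = ½(204 + 303)(127 − 109) = 4563.
Government spending = 29 × 303 = 8787.
DWL = ½ × 29 × (303 − 204) = 1435.5; fraction = 1435.5 / 8787 = 33/202.

DWL / government spending = 33/202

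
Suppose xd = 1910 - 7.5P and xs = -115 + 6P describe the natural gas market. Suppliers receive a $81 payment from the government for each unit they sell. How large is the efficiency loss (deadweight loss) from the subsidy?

Deadweight loss = $10935

Pre-subsidy: 1910 - 7.5P = -115 + 6P gives P* = 150, x* = 785.
With the subsidy, sellers receive Ps = Pb + 81 for each unit, where Pb is the price buyers pay.
Supply in terms of Pb becomes xs = -115 + 6(Pb + 81) = 371 + 6Pb. Setting this equal to demand: 1910 - 7.5Pb = 371 + 6Pb, so Pb = 114.
Sellers receive Ps = 114 + 81 = 195; x' = 1910 − 7.5·114 = 1055.
The subsidy expands output by 1055 − 785 = 270 past the efficient level; on those units the gap between marginal cost and willingness to pay runs from 0 up to 81.
DWL = ½ × 81 × 270 = 10935.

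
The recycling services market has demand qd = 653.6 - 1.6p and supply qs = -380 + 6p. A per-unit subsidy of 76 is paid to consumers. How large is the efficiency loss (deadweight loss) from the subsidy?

Deadweight loss = 3648

Pre-subsidy: 653.6 - 1.6p = -380 + 6p gives p* = 136, q* = 436.
With the rebate, buyers effectively pay pb = ps − 76, where ps is the price sellers receive.
Demand in terms of ps becomes qd = 653.6 − 1.6(ps − 76) = 775.2 - 1.6ps. Setting this equal to supply: 775.2 - 1.6ps = -380 + 6ps, so ps = 152.
Buyers pay pb = 152 − 76 = 76; q' = -380 + 6·152 = 532.
The subsidy expands output by 532 − 436 = 96 past the efficient level; on those units the gap between marginal cost and willingness to pay runs from 0 up to 76.
DWL = ½ × 76 × 96 = 3648.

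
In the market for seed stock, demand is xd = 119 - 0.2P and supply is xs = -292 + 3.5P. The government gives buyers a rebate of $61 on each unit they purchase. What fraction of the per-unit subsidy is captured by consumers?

Consumer share = 35/37

Pre-subsidy: 119 - 0.2P = -292 + 3.5P gives P* = 4110/37, x* = 3581/37.
With the rebate, buyers effectively pay Pb = Ps − 61, where Ps is the price sellers receive.
Demand in terms of Ps becomes xd = 119 − 0.2(Ps − 61) = 131.2 - 0.2Ps. Setting this equal to supply: 131.2 - 0.2Ps = -292 + 3.5Ps, so Ps = 4232/37.
Buyers pay Pb = 4232/37 − 61 = 1975/37; x' = -292 + 3.5·(4232/37) = 4008/37.
Buyers' price falls by P* − Pb = 4110/37 − 1975/37 = 2135/37; sellers' price rises by Ps − P* = 4232/37 − 4110/37 = 122/37.
So consumers capture (2135/37)/61 = 35/37 of each unit of subsidy.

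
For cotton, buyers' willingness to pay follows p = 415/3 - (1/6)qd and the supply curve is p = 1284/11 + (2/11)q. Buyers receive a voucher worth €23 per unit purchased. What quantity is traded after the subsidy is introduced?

q' = 128

Pre-subsidy: 415/3 - (1/6)q = 1284/11 + (2/11)q gives q* = 62 and p* = 128.
With the rebate, buyers effectively pay pb = ps − 23, where ps is the price sellers receive.
On the curves, pb = 415/3 - (1/6)q and ps = 1284/11 + (2/11)q; the wedge ps − pb = 23 gives 1284/11 + (2/11)q − (415/3 - (1/6)q) = 23, so q' = 128.
Then pb = 415/3 − (1/6)·128 = 117 and ps = 1284/11 + (2/11)·128 = 140.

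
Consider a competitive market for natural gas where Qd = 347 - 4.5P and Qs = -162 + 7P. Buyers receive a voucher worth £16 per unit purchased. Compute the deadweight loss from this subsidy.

Pre-subsidy: 347 - 4.5P = -162 + 7P gives P* = 1018/23, Q* = 3400/23.
With the rebate, buyers effectively pay Pb = Ps − 16, where Ps is the price sellers receive.
Demand in terms of Ps becomes Qd = 347 − 4.5(Ps − 16) = 419 - 4.5Ps. Setting this equal to supply: 419 - 4.5Ps = -162 + 7Ps, so Ps = 1162/23.
Buyers pay Pb = 1162/23 − 16 = 794/23; Q' = -162 + 7·(1162/23) = 4408/23.
The subsidy expands output by 4408/23 − 3400/23 = 1008/23 past the efficient level; on those units the gap between marginal cost and willingness to pay runs from 0 up to 16.
DWL = ½ × 16 × 1008/23 = 8064/23.

Deadweight loss = 8064/23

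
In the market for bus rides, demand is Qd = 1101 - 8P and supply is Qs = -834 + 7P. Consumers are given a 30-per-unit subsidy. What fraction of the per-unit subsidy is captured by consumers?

Pre-subsidy: 1101 - 8P = -834 + 7P gives P* = 129, Q* = 69.
With the rebate, buyers effectively pay Pb = Ps − 30, where Ps is the price sellers receive.
Demand in terms of Ps becomes Qd = 1101 − 8(Ps − 30) = 1341 - 8Ps. Setting this equal to supply: 1341 - 8Ps = -834 + 7Ps, so Ps = 145.
Buyers pay Pb = 145 − 30 = 115; Q' = -834 + 7·145 = 181.
Buyers' price falls by P* − Pb = 129 − 115 = 14; sellers' price rises by Ps − P* = 145 − 129 = 16.
So consumers capture 14/30 = 7/15 of each unit of subsidy.

Consumer share = 7/15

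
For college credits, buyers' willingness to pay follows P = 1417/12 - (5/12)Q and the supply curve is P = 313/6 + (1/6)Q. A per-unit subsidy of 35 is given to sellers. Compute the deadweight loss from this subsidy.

Deadweight loss = 1050

Pre-subsidy: 1417/12 - (5/12)Q = 313/6 + (1/6)Q gives Q* = 113 and P* = 71.
With the subsidy, sellers receive Ps = Pb + 35 for each unit, where Pb is the price buyers pay.
On the curves, Pb = 1417/12 - (5/12)Q and Ps = 313/6 + (1/6)Q; the wedge Ps − Pb = 35 gives 313/6 + (1/6)Q − (1417/12 - (5/12)Q) = 35, so Q' = 173.
Then Pb = 1417/12 − (5/12)·173 = 46 and Ps = 313/6 + (1/6)·173 = 81.
The subsidy expands output by 173 − 113 = 60 past the efficient level; on those units the gap between marginal cost and willingness to pay runs from 0 up to 35.
DWL = ½ × 35 × 60 = 1050.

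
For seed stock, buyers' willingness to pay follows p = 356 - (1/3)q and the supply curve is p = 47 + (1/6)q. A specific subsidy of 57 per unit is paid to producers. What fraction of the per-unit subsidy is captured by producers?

Pre-subsidy: 356 - (1/3)q = 47 + (1/6)q gives q* = 618 and p* = 150.
With the subsidy, sellers receive ps = pb + 57 for each unit, where pb is the price buyers pay.
On the curves, pb = 356 - (1/3)q and ps = 47 + (1/6)q; the wedge ps − pb = 57 gives 47 + (1/6)q − (356 - (1/3)q) = 57, so q' = 732.
Then pb = 356 − (1/3)·732 = 112 and ps = 47 + (1/6)·732 = 169.
Buyers' price falls by p* − pb = 150 − 112 = 38; sellers' price rises by ps − p* = 169 − 150 = 19.
So producers capture 19/57 = 1/3 of each unit of subsidy.

Producer share = 1/3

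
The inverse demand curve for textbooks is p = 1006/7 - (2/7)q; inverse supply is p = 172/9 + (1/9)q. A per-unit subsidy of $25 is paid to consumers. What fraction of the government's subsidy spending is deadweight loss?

DWL / government spending = 63/754

Pre-subsidy: 1006/7 - (2/7)q = 172/9 + (1/9)q gives q* = 314 and p* = 54.
With the rebate, buyers effectively pay pb = ps − 25, where ps is the price sellers receive.
On the curves, pb = 1006/7 - (2/7)q and ps = 172/9 + (1/9)q; the wedge ps − pb = 25 gives 172/9 + (1/9)q − (1006/7 - (2/7)q) = 25, so q' = 377.
Then pb = 1006/7 − (2/7)·377 = 36 and ps = 172/9 + (1/9)·377 = 61.
ΔCS = ½(314 + 377)(54 − 36) = 6219; ΔPS = ½(314 + 377)(61 − 54) = 2418.5.
Government spending = 25 × 377 = 9425.
DWL = ½ × 25 × (377 − 314) = 787.5; fraction = 787.5 / 9425 = 63/754.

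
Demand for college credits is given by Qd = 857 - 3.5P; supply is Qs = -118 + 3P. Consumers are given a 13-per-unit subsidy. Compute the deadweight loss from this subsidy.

Deadweight loss = 136.5

Pre-subsidy: 857 - 3.5P = -118 + 3P gives P* = 150, Q* = 332.
With the rebate, buyers effectively pay Pb = Ps − 13, where Ps is the price sellers receive.
Demand in terms of Ps becomes Qd = 857 − 3.5(Ps − 13) = 902.5 - 3.5Ps. Setting this equal to supply: 902.5 - 3.5Ps = -118 + 3Ps, so Ps = 157.
Buyers pay Pb = 157 − 13 = 144; Q' = -118 + 3·157 = 353.
The subsidy expands output by 353 − 332 = 21 past the efficient level; on those units the gap between marginal cost and willingness to pay runs from 0 up to 13.
DWL = ½ × 13 × 21 = 136.5.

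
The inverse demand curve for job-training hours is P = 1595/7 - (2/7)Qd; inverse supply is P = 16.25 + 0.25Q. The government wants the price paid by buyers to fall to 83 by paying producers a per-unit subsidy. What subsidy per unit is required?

At a buyer price of 83, quantity demanded is 797.5 − 3.5·83 = 507.
Sellers supply 507 only when they receive Ps = 16.25 + 0.25·507 = 143.
s = Ps − Pb = 143 − 83 = 60.

Required subsidy s = 60 per unit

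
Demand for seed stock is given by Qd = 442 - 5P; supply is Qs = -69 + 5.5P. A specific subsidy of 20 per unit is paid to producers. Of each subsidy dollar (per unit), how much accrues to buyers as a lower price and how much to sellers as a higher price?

Buyers gain 220/21 per unit; sellers gain 200/21 per unit

Pre-subsidy: 442 - 5P = -69 + 5.5P gives P* = 146/3, Q* = 596/3.
With the subsidy, sellers receive Ps = Pb + 20 for each unit, where Pb is the price buyers pay.
Supply in terms of Pb becomes Qs = -69 + 5.5(Pb + 20) = 41 + 5.5Pb. Setting this equal to demand: 442 - 5Pb = 41 + 5.5Pb, so Pb = 802/21.
Sellers receive Ps = 802/21 + 20 = 1222/21; Q' = 442 − 5·(802/21) = 5272/21.
Buyers' price falls by P* − Pb = 146/3 − 802/21 = 220/21; sellers' price rises by Ps − P* = 1222/21 − 146/3 = 200/21.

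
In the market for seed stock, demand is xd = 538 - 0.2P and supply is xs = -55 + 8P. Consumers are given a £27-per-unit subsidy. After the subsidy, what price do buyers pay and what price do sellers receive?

Buyers pay 1885/41; sellers receive 2992/41

Pre-subsidy: 538 - 0.2P = -55 + 8P gives P* = 2965/41, x* = 21465/41.
With the rebate, buyers effectively pay Pb = Ps − 27, where Ps is the price sellers receive.
Demand in terms of Ps becomes xd = 538 − 0.2(Ps − 27) = 543.4 - 0.2Ps. Setting this equal to supply: 543.4 - 0.2Ps = -55 + 8Ps, so Ps = 2992/41.
Buyers pay Pb = 2992/41 − 27 = 1885/41; x' = -55 + 8·(2992/41) = 21681/41.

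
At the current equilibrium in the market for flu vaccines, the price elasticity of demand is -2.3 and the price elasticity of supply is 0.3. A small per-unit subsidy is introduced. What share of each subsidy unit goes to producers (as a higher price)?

Producer share = 23/26

For a small subsidy around the equilibrium, the benefit split depends on the relative slopes, which at a point are proportional to the elasticities.
Buyer share = εs/(εs + |εd|) = 0.3/(0.3 + 2.3) = 3/26; seller share = |εd|/(εs + |εd|) = 23/26.
So producers capture 23/26 of the subsidy.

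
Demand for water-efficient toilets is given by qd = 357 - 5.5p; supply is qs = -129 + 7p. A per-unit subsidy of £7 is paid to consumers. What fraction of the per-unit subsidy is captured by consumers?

Pre-subsidy: 357 - 5.5p = -129 + 7p gives p* = 38.88, q* = 143.16.
With the rebate, buyers effectively pay pb = ps − 7, where ps is the price sellers receive.
Demand in terms of ps becomes qd = 357 − 5.5(ps − 7) = 395.5 - 5.5ps. Setting this equal to supply: 395.5 - 5.5ps = -129 + 7ps, so ps = 41.96.
Buyers pay pb = 41.96 − 7 = 34.96; q' = -129 + 7·41.96 = 164.72.
Buyers' price falls by p* − pb = 38.88 − 34.96 = 3.92; sellers' price rises by ps − p* = 41.96 − 38.88 = 3.08.
So consumers capture 3.92/7 = 0.56 of each unit of subsidy.

Consumer share = 0.56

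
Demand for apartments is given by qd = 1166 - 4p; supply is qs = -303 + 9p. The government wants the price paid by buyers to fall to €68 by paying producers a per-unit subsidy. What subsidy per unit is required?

Required subsidy s = €65 per unit

At a buyer price of 68, quantity demanded is 1166 − 4·68 = 894.
Sellers supply 894 only when they receive ps with -303 + 9·ps = 894, i.e. ps = 133.
s = ps − pb = 133 − 68 = 65.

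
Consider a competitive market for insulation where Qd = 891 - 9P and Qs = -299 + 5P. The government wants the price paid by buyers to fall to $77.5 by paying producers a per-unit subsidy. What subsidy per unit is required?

At a buyer price of 77.5, quantity demanded is 891 − 9·77.5 = 193.5.
Sellers supply 193.5 only when they receive Ps with -299 + 5·Ps = 193.5, i.e. Ps = 98.5.
s = Ps − Pb = 98.5 − 77.5 = 21.

Required subsidy s = $21 per unit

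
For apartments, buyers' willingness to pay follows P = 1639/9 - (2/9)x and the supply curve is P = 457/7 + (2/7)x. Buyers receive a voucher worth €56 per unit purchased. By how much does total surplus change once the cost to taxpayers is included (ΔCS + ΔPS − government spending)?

Net change in total surplus = -€3087

Pre-subsidy: 1639/9 - (2/9)x = 457/7 + (2/7)x gives x* = 230 and P* = 131.
With the rebate, buyers effectively pay Pb = Ps − 56, where Ps is the price sellers receive.
On the curves, Pb = 1639/9 - (2/9)x and Ps = 457/7 + (2/7)x; the wedge Ps − Pb = 56 gives 457/7 + (2/7)x − (1639/9 - (2/9)x) = 56, so x' = 340.25.
Then Pb = 1639/9 − (2/9)·340.25 = 106.5 and Ps = 457/7 + (2/7)·340.25 = 162.5.
ΔCS = ½(230 + 340.25)(131 − 106.5) = 6985.5625; ΔPS = ½(230 + 340.25)(162.5 − 131) = 8981.4375.
Government spending = 56 × 340.25 = 19054.
Net change = 6985.5625 + 8981.4375 − 19054 = -3087. The loss equals the DWL triangle ½·56·110.25.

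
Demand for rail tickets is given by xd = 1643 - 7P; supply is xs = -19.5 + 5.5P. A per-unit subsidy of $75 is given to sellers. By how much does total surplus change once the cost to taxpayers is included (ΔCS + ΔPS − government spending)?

Net change in total surplus = -$8662.5

Pre-subsidy: 1643 - 7P = -19.5 + 5.5P gives P* = 133, x* = 712.
With the subsidy, sellers receive Ps = Pb + 75 for each unit, where Pb is the price buyers pay.
Supply in terms of Pb becomes xs = -19.5 + 5.5(Pb + 75) = 393 + 5.5Pb. Setting this equal to demand: 1643 - 7Pb = 393 + 5.5Pb, so Pb = 100.
Sellers receive Ps = 100 + 75 = 175; x' = 1643 − 7·100 = 943.
ΔCS = ½(712 + 943)(133 − 100) = 27307.5; ΔPS = ½(712 + 943)(175 − 133) = 34755.
Government spending = 75 × 943 = 70725.
Net change = 27307.5 + 34755 − 70725 = -8662.5. The loss equals the DWL triangle ½·75·231.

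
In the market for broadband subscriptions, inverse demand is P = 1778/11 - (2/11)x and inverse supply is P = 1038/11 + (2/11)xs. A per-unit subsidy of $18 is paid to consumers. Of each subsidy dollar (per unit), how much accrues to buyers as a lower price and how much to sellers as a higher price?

Buyers gain $9 per unit; sellers gain $9 per unit

Pre-subsidy: 1778/11 - (2/11)x = 1038/11 + (2/11)x gives x* = 185 and P* = 128.
With the rebate, buyers effectively pay Pb = Ps − 18, where Ps is the price sellers receive.
On the curves, Pb = 1778/11 - (2/11)x and Ps = 1038/11 + (2/11)x; the wedge Ps − Pb = 18 gives 1038/11 + (2/11)x − (1778/11 - (2/11)x) = 18, so x' = 234.5.
Then Pb = 1778/11 − (2/11)·234.5 = 119 and Ps = 1038/11 + (2/11)·234.5 = 137.
Buyers' price falls by P* − Pb = 128 − 119 = 9; sellers' price rises by Ps − P* = 137 − 128 = 9.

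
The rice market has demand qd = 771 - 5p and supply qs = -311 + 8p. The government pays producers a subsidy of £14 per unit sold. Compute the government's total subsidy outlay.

Government cost = 72422/13

Pre-subsidy: 771 - 5p = -311 + 8p gives p* = 1082/13, q* = 4613/13.
With the subsidy, sellers receive ps = pb + 14 for each unit, where pb is the price buyers pay.
Supply in terms of pb becomes qs = -311 + 8(pb + 14) = -199 + 8pb. Setting this equal to demand: 771 - 5pb = -199 + 8pb, so pb = 970/13.
Sellers receive ps = 970/13 + 14 = 1152/13; q' = 771 − 5·(970/13) = 5173/13.
Government outlay = subsidy × quantity = 14 × 5173/13 = 72422/13.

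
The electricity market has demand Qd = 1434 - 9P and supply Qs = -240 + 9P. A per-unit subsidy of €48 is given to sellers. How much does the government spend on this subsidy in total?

Government cost = €39024

Pre-subsidy: 1434 - 9P = -240 + 9P gives P* = 93, Q* = 597.
With the subsidy, sellers receive Ps = Pb + 48 for each unit, where Pb is the price buyers pay.
Supply in terms of Pb becomes Qs = -240 + 9(Pb + 48) = 192 + 9Pb. Setting this equal to demand: 1434 - 9Pb = 192 + 9Pb, so Pb = 69.
Sellers receive Ps = 69 + 48 = 117; Q' = 1434 − 9·69 = 813.
Government outlay = subsidy × quantity = 48 × 813 = 39024.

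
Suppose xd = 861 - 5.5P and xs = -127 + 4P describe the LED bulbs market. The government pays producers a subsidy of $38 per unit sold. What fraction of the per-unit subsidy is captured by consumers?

Pre-subsidy: 861 - 5.5P = -127 + 4P gives P* = 104, x* = 289.
With the subsidy, sellers receive Ps = Pb + 38 for each unit, where Pb is the price buyers pay.
Supply in terms of Pb becomes xs = -127 + 4(Pb + 38) = 25 + 4Pb. Setting this equal to demand: 861 - 5.5Pb = 25 + 4Pb, so Pb = 88.
Sellers receive Ps = 88 + 38 = 126; x' = 861 − 5.5·88 = 377.
Buyers' price falls by P* − Pb = 104 − 88 = 16; sellers' price rises by Ps − P* = 126 − 104 = 22.
So consumers capture 16/38 = 8/19 of each unit of subsidy.

Consumer share = 8/19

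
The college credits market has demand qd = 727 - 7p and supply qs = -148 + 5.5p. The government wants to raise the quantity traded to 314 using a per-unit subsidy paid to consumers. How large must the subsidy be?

At q = 314, invert demand for the buyer price: pb = (727 − 314)/7 = 59; invert supply for the seller price: ps = (314 − (-148))/5.5 = 84.
The subsidy must fill the gap: s = ps − pb = 84 − 59 = 25.

Required subsidy s = 25 per unit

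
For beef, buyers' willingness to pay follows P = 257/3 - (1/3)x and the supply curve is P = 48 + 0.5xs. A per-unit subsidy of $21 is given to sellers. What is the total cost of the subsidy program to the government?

Pre-subsidy: 257/3 - (1/3)x = 48 + 0.5x gives x* = 45.2 and P* = 70.6.
With the subsidy, sellers receive Ps = Pb + 21 for each unit, where Pb is the price buyers pay.
On the curves, Pb = 257/3 - (1/3)x and Ps = 48 + 0.5x; the wedge Ps − Pb = 21 gives 48 + 0.5x − (257/3 - (1/3)x) = 21, so x' = 70.4.
Then Pb = 257/3 − (1/3)·70.4 = 62.2 and Ps = 48 + 0.5·70.4 = 83.2.
Government outlay = subsidy × quantity = 21 × 70.4 = 1478.4.

Government cost = $1478.4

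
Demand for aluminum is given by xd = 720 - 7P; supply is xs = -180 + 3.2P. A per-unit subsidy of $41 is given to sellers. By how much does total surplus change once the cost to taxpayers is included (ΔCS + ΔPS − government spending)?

Pre-subsidy: 720 - 7P = -180 + 3.2P gives P* = 1500/17, x* = 1740/17.
With the subsidy, sellers receive Ps = Pb + 41 for each unit, where Pb is the price buyers pay.
Supply in terms of Pb becomes xs = -180 + 3.2(Pb + 41) = -48.8 + 3.2Pb. Setting this equal to demand: 720 - 7Pb = -48.8 + 3.2Pb, so Pb = 3844/51.
Sellers receive Ps = 3844/51 + 41 = 5935/51; x' = 720 − 7·(3844/51) = 9812/51.
ΔCS = ½(1740/17 + 9812/51)(1500/17 − 3844/51) = 4930496/2601; ΔPS = ½(1740/17 + 9812/51)(5935/51 − 1500/17) = 10785460/2601.
Government spending = 41 × 9812/51 = 402292/51.
Net change = 4930496/2601 + 10785460/2601 − 402292/51 = -94136/51. The loss equals the DWL triangle ½·41·4592/51.

Net change in total surplus = -94136/51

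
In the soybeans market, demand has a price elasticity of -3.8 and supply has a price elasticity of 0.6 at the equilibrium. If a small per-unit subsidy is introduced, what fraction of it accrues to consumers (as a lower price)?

Consumer share = 3/22

For a small subsidy around the equilibrium, the benefit split depends on the relative slopes, which at a point are proportional to the elasticities.
Buyer share = εs/(εs + |εd|) = 0.6/(0.6 + 3.8) = 3/22; seller share = |εd|/(εs + |εd|) = 19/22.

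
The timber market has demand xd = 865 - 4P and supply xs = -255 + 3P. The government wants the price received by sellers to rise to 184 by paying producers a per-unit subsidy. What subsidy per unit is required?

Required subsidy s = 42 per unit

At a seller price of 184, quantity supplied is -255 + 3·184 = 297.
Buyers absorb 297 only when they pay Pb with 865 − 4·Pb = 297, i.e. Pb = 142.
s = Ps − Pb = 184 − 142 = 42.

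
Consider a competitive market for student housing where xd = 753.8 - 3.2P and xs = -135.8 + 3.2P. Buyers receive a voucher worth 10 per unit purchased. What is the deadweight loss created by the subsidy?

Deadweight loss = 80

Pre-subsidy: 753.8 - 3.2P = -135.8 + 3.2P gives P* = 139, x* = 309.
With the rebate, buyers effectively pay Pb = Ps − 10, where Ps is the price sellers receive.
Demand in terms of Ps becomes xd = 753.8 − 3.2(Ps − 10) = 785.8 - 3.2Ps. Setting this equal to supply: 785.8 - 3.2Ps = -135.8 + 3.2Ps, so Ps = 144.
Buyers pay Pb = 144 − 10 = 134; x' = -135.8 + 3.2·144 = 325.
The subsidy expands output by 325 − 309 = 16 past the efficient level; on those units the gap between marginal cost and willingness to pay runs from 0 up to 10.
DWL = ½ × 10 × 16 = 80.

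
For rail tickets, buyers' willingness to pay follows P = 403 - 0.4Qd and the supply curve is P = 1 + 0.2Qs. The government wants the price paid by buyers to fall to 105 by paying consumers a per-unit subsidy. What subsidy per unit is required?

Required subsidy s = 45 per unit

At a buyer price of 105, quantity demanded is 1007.5 − 2.5·105 = 745.
Sellers supply 745 only when they receive Ps = 1 + 0.2·745 = 150.
s = Ps − Pb = 150 − 105 = 45.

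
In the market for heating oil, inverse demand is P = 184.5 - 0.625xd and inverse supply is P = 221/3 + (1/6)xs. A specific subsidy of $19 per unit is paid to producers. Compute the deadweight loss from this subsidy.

Deadweight loss = $228

Pre-subsidy: 184.5 - 0.625x = 221/3 + (1/6)x gives x* = 140 and P* = 97.
With the subsidy, sellers receive Ps = Pb + 19 for each unit, where Pb is the price buyers pay.
On the curves, Pb = 184.5 - 0.625x and Ps = 221/3 + (1/6)x; the wedge Ps − Pb = 19 gives 221/3 + (1/6)x − (184.5 - 0.625x) = 19, so x' = 164.
Then Pb = 184.5 − 0.625·164 = 82 and Ps = 221/3 + (1/6)·164 = 101.
The subsidy expands output by 164 − 140 = 24 past the efficient level; on those units the gap between marginal cost and willingness to pay runs from 0 up to 19.
DWL = ½ × 19 × 24 = 228.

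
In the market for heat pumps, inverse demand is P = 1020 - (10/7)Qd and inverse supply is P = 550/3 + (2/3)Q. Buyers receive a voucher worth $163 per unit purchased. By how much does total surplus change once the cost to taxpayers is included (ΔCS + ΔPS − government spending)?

Pre-subsidy: 1020 - (10/7)Q = 550/3 + (2/3)Q gives Q* = 8785/22 and P* = 4945/11.
With the rebate, buyers effectively pay Pb = Ps − 163, where Ps is the price sellers receive.
On the curves, Pb = 1020 - (10/7)Q and Ps = 550/3 + (2/3)Q; the wedge Ps − Pb = 163 gives 550/3 + (2/3)Q − (1020 - (10/7)Q) = 163, so Q' = 20993/44.
Then Pb = 1020 − (10/7)·(20993/44) = 7445/22 and Ps = 550/3 + (2/3)·(20993/44) = 11031/22.
ΔCS = ½(8785/22 + 20993/44)(4945/11 − 7445/22) = 94286535/1936; ΔPS = ½(8785/22 + 20993/44)(11031/22 − 4945/11) = 44000383/1936.
Government spending = 163 × 20993/44 = 3421859/44.
Net change = 94286535/1936 + 44000383/1936 − 3421859/44 = -557949/88. The loss equals the DWL triangle ½·163·3423/44.

Net change in total surplus = -557949/88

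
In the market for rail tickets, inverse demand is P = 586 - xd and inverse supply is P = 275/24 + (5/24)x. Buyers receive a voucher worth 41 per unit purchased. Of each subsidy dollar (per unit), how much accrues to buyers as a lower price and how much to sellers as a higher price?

Pre-subsidy: 586 - x = 275/24 + (5/24)x gives x* = 13789/29 and P* = 3205/29.
With the rebate, buyers effectively pay Pb = Ps − 41, where Ps is the price sellers receive.
On the curves, Pb = 586 - x and Ps = 275/24 + (5/24)x; the wedge Ps − Pb = 41 gives 275/24 + (5/24)x − (586 - x) = 41, so x' = 14773/29.
Then Pb = 586 − 1·(14773/29) = 2221/29 and Ps = 275/24 + (5/24)·(14773/29) = 3410/29.
Buyers' price falls by P* − Pb = 3205/29 − 2221/29 = 984/29; sellers' price rises by Ps − P* = 3410/29 − 3205/29 = 205/29.

Buyers gain 984/29 per unit; sellers gain 205/29 per unit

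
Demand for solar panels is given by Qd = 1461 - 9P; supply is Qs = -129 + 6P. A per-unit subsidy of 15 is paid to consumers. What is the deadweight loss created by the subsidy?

Deadweight loss = 405

Pre-subsidy: 1461 - 9P = -129 + 6P gives P* = 106, Q* = 507.
With the rebate, buyers effectively pay Pb = Ps − 15, where Ps is the price sellers receive.
Demand in terms of Ps becomes Qd = 1461 − 9(Ps − 15) = 1596 - 9Ps. Setting this equal to supply: 1596 - 9Ps = -129 + 6Ps, so Ps = 115.
Buyers pay Pb = 115 − 15 = 100; Q' = -129 + 6·115 = 561.
The subsidy expands output by 561 − 507 = 54 past the efficient level; on those units the gap between marginal cost and willingness to pay runs from 0 up to 15.
DWL = ½ × 15 × 54 = 405.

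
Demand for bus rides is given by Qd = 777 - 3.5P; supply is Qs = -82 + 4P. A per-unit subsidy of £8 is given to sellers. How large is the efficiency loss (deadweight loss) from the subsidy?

Pre-subsidy: 777 - 3.5P = -82 + 4P gives P* = 1718/15, Q* = 5642/15.
With the subsidy, sellers receive Ps = Pb + 8 for each unit, where Pb is the price buyers pay.
Supply in terms of Pb becomes Qs = -82 + 4(Pb + 8) = -50 + 4Pb. Setting this equal to demand: 777 - 3.5Pb = -50 + 4Pb, so Pb = 1654/15.
Sellers receive Ps = 1654/15 + 8 = 1774/15; Q' = 777 − 3.5·(1654/15) = 5866/15.
The subsidy expands output by 5866/15 − 5642/15 = 224/15 past the efficient level; on those units the gap between marginal cost and willingness to pay runs from 0 up to 8.
DWL = ½ × 8 × 224/15 = 896/15.

Deadweight loss = 896/15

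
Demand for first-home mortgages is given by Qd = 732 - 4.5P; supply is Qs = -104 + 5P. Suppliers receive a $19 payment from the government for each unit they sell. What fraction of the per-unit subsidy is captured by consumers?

Consumer share = 10/19

Pre-subsidy: 732 - 4.5P = -104 + 5P gives P* = 88, Q* = 336.
With the subsidy, sellers receive Ps = Pb + 19 for each unit, where Pb is the price buyers pay.
Supply in terms of Pb becomes Qs = -104 + 5(Pb + 19) = -9 + 5Pb. Setting this equal to demand: 732 - 4.5Pb = -9 + 5Pb, so Pb = 78.
Sellers receive Ps = 78 + 19 = 97; Q' = 732 − 4.5·78 = 381.
Buyers' price falls by P* − Pb = 88 − 78 = 10; sellers' price rises by Ps − P* = 97 − 88 = 9.
So consumers capture 10/19 = 10/19 of each unit of subsidy.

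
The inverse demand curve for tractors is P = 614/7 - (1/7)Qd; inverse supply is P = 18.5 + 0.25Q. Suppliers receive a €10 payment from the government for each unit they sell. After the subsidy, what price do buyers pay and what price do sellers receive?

Buyers pay 648/11; sellers receive 758/11

Pre-subsidy: 614/7 - (1/7)Q = 18.5 + 0.25Q gives Q* = 1938/11 and P* = 688/11.
With the subsidy, sellers receive Ps = Pb + 10 for each unit, where Pb is the price buyers pay.
On the curves, Pb = 614/7 - (1/7)Q and Ps = 18.5 + 0.25Q; the wedge Ps − Pb = 10 gives 18.5 + 0.25Q − (614/7 - (1/7)Q) = 10, so Q' = 2218/11.
Then Pb = 614/7 − (1/7)·(2218/11) = 648/11 and Ps = 18.5 + 0.25·(2218/11) = 758/11.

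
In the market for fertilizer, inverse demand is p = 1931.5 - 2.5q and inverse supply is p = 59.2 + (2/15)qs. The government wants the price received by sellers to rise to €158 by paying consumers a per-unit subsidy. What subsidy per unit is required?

At a seller price of 158, quantity supplied is -444 + 7.5·158 = 741.
Buyers absorb 741 only when they pay pb = 1931.5 − 2.5·741 = 79.
s = ps − pb = 158 − 79 = 79.

Required subsidy s = €79 per unit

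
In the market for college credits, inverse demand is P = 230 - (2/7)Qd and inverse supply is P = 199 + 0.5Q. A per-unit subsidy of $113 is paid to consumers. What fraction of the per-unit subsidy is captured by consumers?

Consumer share = 4/11

Pre-subsidy: 230 - (2/7)Q = 199 + 0.5Q gives Q* = 434/11 and P* = 2406/11.
With the rebate, buyers effectively pay Pb = Ps − 113, where Ps is the price sellers receive.
On the curves, Pb = 230 - (2/7)Q and Ps = 199 + 0.5Q; the wedge Ps − Pb = 113 gives 199 + 0.5Q − (230 - (2/7)Q) = 113, so Q' = 2016/11.
Then Pb = 230 − (2/7)·(2016/11) = 1954/11 and Ps = 199 + 0.5·(2016/11) = 3197/11.
Buyers' price falls by P* − Pb = 2406/11 − 1954/11 = 452/11; sellers' price rises by Ps − P* = 3197/11 − 2406/11 = 791/11.
So consumers capture (452/11)/113 = 4/11 of each unit of subsidy.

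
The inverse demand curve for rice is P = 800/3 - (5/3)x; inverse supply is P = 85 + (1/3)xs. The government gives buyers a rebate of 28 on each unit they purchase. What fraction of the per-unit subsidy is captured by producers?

Pre-subsidy: 800/3 - (5/3)x = 85 + (1/3)x gives x* = 545/6 and P* = 2075/18.
With the rebate, buyers effectively pay Pb = Ps − 28, where Ps is the price sellers receive.
On the curves, Pb = 800/3 - (5/3)x and Ps = 85 + (1/3)x; the wedge Ps − Pb = 28 gives 85 + (1/3)x − (800/3 - (5/3)x) = 28, so x' = 629/6.
Then Pb = 800/3 − (5/3)·(629/6) = 1655/18 and Ps = 85 + (1/3)·(629/6) = 2159/18.
Buyers' price falls by P* − Pb = 2075/18 − 1655/18 = 70/3; sellers' price rises by Ps − P* = 2159/18 − 2075/18 = 14/3.
So producers capture (14/3)/28 = 1/6 of each unit of subsidy.

Producer share = 1/6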